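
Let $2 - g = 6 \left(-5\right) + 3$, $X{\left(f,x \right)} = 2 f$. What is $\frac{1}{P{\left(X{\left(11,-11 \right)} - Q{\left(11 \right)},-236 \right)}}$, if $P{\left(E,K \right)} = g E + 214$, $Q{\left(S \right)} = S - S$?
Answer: $\frac{1}{852} \approx 0.0011737$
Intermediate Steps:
$Q{\left(S \right)} = 0$
$g = 29$ ($g = 2 - \left(6 \left(-5\right) + 3\right) = 2 - \left(-30 + 3\right) = 2 - -27 = 2 + 27 = 29$)
$P{\left(E,K \right)} = 214 + 29 E$ ($P{\left(E,K \right)} = 29 E + 214 = 214 + 29 E$)
$\frac{1}{P{\left(X{\left(11,-11 \right)} - Q{\left(11 \right)},-236 \right)}} = \frac{1}{214 + 29 \left(2 \cdot 11 - 0\right)} = \frac{1}{214 + 29 \left(22 + 0\right)} = \frac{1}{214 + 29 \cdot 22} = \frac{1}{214 + 638} = \frac{1}{852}$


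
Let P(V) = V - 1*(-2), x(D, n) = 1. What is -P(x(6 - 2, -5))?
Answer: -3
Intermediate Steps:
P(V) = 2 + V (P(V) = V + 2 = 2 + V)
-P(x(6 - 2, -5)) = -(2 + 1) = -1*3 = -3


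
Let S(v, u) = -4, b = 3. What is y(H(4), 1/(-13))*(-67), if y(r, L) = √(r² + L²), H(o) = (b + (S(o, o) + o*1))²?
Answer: -2479*√10/13 ≈ -603.02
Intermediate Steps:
H(o) = (-1 + o)² (H(o) = (3 + (-4 + o*1))² = (3 + (-4 + o))² = (-1 + o)²)
y(r, L) = √(L² + r²)
y(H(4), 1/(-13))*(-67) = √((1/(-13))² + ((-1 + 4)²)²)*(-67) = √((-1/13)² + (3²)²)*(-67) = √(1/169 + 9²)*(-67) = √(1/169 + 81)*(-67) = √(13690/169)*(-67) = (37*√10/13)*(-67) = -2479*√10/13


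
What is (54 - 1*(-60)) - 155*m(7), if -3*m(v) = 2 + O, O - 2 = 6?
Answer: 1892/3 ≈ 630.67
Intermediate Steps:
O = 8 (O = 2 + 6 = 8)
m(v) = -10/3 (m(v) = -(2 + 8)/3 = -⅓*10 = -10/3)
(54 - 1*(-60)) - 155*m(7) = (54 - 1*(-60)) - 155*(-10/3) = (54 + 60) + 1550/3 = 114 + 1550/3 = 1892/3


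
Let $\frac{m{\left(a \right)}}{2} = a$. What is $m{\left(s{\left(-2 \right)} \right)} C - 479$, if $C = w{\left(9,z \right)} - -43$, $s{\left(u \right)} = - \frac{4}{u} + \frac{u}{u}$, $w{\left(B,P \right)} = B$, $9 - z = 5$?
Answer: $-167$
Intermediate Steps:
$z = 4$ ($z = 9 - 5 = 4$)
$s{\left(u \right)} = 1 - \frac{4}{u}$ ($s{\left(u \right)} = - \frac{4}{u} + 1 = 1 - \frac{4}{u}$)
$m{\left(a \right)} = 2 a$
$C = 52$ ($C = 9 - -43 = 9 + 43 = 52$)
$m{\left(s{\left(-2 \right)} \right)} C - 479 = 2 \frac{-4 - 2}{-2} \cdot 52 - 479 = 2 \left(\left(- \frac{1}{2}\right) \left(-6\right)\right) 52 - 479 = 2 \cdot 3 \cdot 52 - 479 = 6 \cdot 52 - 479 = 312 - 479 = -167$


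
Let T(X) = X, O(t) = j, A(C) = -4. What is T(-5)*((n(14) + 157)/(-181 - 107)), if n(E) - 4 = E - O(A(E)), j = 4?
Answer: 95/32 ≈ 2.9688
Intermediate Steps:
O(t) = 4
n(E) = E (n(E) = 4 + (E - 1*4) = 4 + (E - 4) = 4 + (-4 + E) = E)
T(-5)*((n(14) + 157)/(-181 - 107)) = -5*(14 + 157)/(-181 - 107) = -855/(-288) = -855*(-1)/288 = -5*(-19/32) = 95/32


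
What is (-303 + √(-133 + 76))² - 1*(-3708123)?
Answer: 3799875 - 606*I*√57 ≈ 3.7999e+6 - 4575.2*I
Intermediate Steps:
(-303 + √(-133 + 76))² - 1*(-3708123) = (-303 + √(-57))² + 3708123 = (-303 + I*√57)² + 3708123 = 3708123 + (-303 + I*√57)²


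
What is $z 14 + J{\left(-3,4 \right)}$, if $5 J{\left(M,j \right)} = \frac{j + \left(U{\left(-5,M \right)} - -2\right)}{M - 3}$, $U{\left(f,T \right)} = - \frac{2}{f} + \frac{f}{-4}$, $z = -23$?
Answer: $- \frac{64451}{200} \approx -322.25$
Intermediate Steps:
$U{\left(f,T \right)} = - \frac{2}{f} - \frac{f}{4}$ ($U{\left(f,T \right)} = - \frac{2}{f} + f \left(- \frac{1}{4}\right) = - \frac{2}{f} - \frac{f}{4}$)
$J{\left(M,j \right)} = \frac{\frac{73}{20} + j}{5 \left(-3 + M\right)}$ ($J{\left(M,j \right)} = \frac{\left(j - \left(- \frac{13}{4} - \frac{2}{5}\right)\right) \frac{1}{M - 3}}{5} = \frac{\left(j + \left(\left(\left(-2\right) \left(- \frac{1}{5}\right) + \frac{5}{4}\right) + 2\right)\right) \frac{1}{-3 + M}}{5} = \frac{\left(j + \left(\left(\frac{2}{5} + \frac{5}{4}\right) + 2\right)\right) \frac{1}{-3 + M}}{5} = \frac{\left(j + \left(\frac{33}{20} + 2\right)\right) \frac{1}{-3 + M}}{5} = \frac{\left(j + \frac{73}{20}\right) \frac{1}{-3 + M}}{5} = \frac{\left(\frac{73}{20} + j\right) \frac{1}{-3 + M}}{5} = \frac{\frac{1}{-3 + M} \left(\frac{73}{20} + j\right)}{5} = \frac{\frac{73}{20} + j}{5 \left(-3 + M\right)}$)
$z 14 + J{\left(-3,4 \right)} = \left(-23\right) 14 + \frac{73 + 20 \cdot 4}{100 \left(-3 - 3\right)} = -322 + \frac{73 + 80}{100 \left(-6\right)} = -322 + \frac{1}{100} \left(- \frac{1}{6}\right) 153 = -322 - \frac{51}{200} = - \frac{64451}{200}$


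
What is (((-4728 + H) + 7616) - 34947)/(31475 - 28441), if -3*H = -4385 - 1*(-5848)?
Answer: -48820/4551 ≈ -10.727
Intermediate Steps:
H = -1463/3 (H = -(-4385 - 1*(-5848))/3 = -(-4385 + 5848)/3 = -1/3*1463 = -1463/3 ≈ -487.67)
(((-4728 + H) + 7616) - 34947)/(31475 - 28441) = (((-4728 - 1463/3) + 7616) - 34947)/(31475 - 28441) = ((-15647/3 + 7616) - 34947)/3034 = (7201/3 - 34947)*(1/3034) = -97640/3*1/3034 = -48820/4551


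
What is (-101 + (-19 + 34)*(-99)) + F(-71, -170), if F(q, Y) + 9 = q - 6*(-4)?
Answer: -1642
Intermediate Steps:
F(q, Y) = 15 + q (F(q, Y) = -9 + (q - 6*(-4)) = -9 + (q + 24) = -9 + (24 + q) = 15 + q)
(-101 + (-19 + 34)*(-99)) + F(-71, -170) = (-101 + (-19 + 34)*(-99)) + (15 - 71) = (-101 + 15*(-99)) - 56 = (-101 - 1485) - 56 = -1586 - 56 = -1642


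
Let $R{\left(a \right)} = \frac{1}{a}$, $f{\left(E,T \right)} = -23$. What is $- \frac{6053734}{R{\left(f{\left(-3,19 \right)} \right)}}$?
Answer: $139235882$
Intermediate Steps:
$- \frac{6053734}{R{\left(f{\left(-3,19 \right)} \right)}} = - \frac{6053734}{\frac{1}{-23}} = - \frac{6053734}{- \frac{1}{23}} = \left(-6053734\right) \left(-23\right) = 139235882$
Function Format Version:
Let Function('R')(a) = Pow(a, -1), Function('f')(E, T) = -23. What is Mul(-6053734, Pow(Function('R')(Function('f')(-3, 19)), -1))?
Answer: 139235882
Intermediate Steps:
Mul(-6053734, Pow(Function('R')(Function('f')(-3, 19)), -1)) = Mul(-6053734, Pow(Pow(-23, -1), -1)) = Mul(-6053734, Pow(Rational(-1, 23), -1)) = Mul(-6053734, -23) = 139235882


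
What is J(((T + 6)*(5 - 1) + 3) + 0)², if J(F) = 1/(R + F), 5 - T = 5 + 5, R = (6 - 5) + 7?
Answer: 1/225 ≈ 0.0044444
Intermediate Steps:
R = 8 (R = 1 + 7 = 8)
T = -5 (T = 5 - (5 + 5) = 5 - 1*10 = 5 - 10 = -5)
J(F) = 1/(8 + F)
J(((T + 6)*(5 - 1) + 3) + 0)² = (1/(8 + (((-5 + 6)*(5 - 1) + 3) + 0)))² = (1/(8 + ((1*4 + 3) + 0)))² = (1/(8 + ((4 + 3) + 0)))² = (1/(8 + (7 + 0)))² = (1/(8 + 7))² = (1/15)² = 1/225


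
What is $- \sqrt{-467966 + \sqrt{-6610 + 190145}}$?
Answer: $- i \sqrt{467966 - \sqrt{183535}} \approx - 683.77 i$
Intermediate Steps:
$- \sqrt{-467966 + \sqrt{-6610 + 190145}} = - \sqrt{-467966 + \sqrt{183535}}$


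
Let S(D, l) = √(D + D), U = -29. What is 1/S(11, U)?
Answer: √22/22 ≈ 0.21320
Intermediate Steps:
S(D, l) = √2*√D (S(D, l) = √(2*D) = √2*√D)
1/S(11, U) = 1/(√2*√11) = 1/(√22) = √22/22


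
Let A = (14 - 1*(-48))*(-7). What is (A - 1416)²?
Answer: 3422500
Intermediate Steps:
A = -434 (A = (14 + 48)*(-7) = 62*(-7) = -434)
(A - 1416)² = (-434 - 1416)² = (-1850)² = 3422500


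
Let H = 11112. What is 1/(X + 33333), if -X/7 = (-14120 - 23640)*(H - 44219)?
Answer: -1/8750808907 ≈ -1.1428e-10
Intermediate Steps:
X = -8750842240 (X = -7*(-14120 - 23640)*(11112 - 44219) = -(-264320)*(-33107) = -7*1250120320 = -8750842240)
1/(X + 33333) = 1/(-8750842240 + 33333) = 1/(-8750808907) = -1/8750808907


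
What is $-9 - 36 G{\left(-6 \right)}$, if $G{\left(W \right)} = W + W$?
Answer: $423$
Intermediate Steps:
$G{\left(W \right)} = 2 W$
$-9 - 36 G{\left(-6 \right)} = -9 - 36 \cdot 2 \left(-6\right) = -9 - -432 = -9 + 432 = 423$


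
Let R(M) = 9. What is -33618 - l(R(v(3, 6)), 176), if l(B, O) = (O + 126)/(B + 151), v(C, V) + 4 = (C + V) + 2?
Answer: -2689591/80 ≈ -33620.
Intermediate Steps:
v(C, V) = -2 + C + V (v(C, V) = -4 + ((C + V) + 2) = -4 + (2 + C + V) = -2 + C + V)
l(B, O) = (126 + O)/(151 + B)
-33618 - l(R(v(3, 6)), 176) = -33618 - (126 + 176)/(151 + 9) = -33618 - 302/160 = -33618 - 1*151/80 = -33618 - 151/80 = -2689591/80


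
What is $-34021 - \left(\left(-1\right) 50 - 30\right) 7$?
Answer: $-33461$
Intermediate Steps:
$-34021 - \left(\left(-1\right) 50 - 30\right) 7 = -34021 - \left(-50 - 30\right) 7 = -34021 - \left(-80\right) 7 = -34021 - -560 = -34021 + 560 = -33461$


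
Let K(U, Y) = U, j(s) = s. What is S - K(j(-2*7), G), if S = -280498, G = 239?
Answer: -280484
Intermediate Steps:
S - K(j(-2*7), G) = -280498 - (-2)*7 = -280498 - 1*(-14) = -280498 + 14 = -280484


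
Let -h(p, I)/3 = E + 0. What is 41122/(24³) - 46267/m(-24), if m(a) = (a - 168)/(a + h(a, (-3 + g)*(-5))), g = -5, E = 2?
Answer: -49947799/6912 ≈ -7226.2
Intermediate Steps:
h(p, I) = -6 (h(p, I) = -3*(2 + 0) = -3*2 = -6)
m(a) = (-168 + a)/(-6 + a) (m(a) = (a - 168)/(a - 6) = (-168 + a)/(-6 + a))
41122/(24³) - 46267/m(-24) = 41122/(24³) - 46267*(-6 - 24)/(-168 - 24) = 41122/13824 - 46267/(-192/(-30)) = 41122*(1/13824) - 46267/((-1/30*(-192))) = 20561/6912 - 46267/32/5 = 20561/6912 - 46267*5/32 = 20561/6912 - 231335/32 = -49947799/6912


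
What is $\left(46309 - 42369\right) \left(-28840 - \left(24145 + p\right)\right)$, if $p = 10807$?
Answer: $-251340480$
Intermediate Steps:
$\left(46309 - 42369\right) \left(-28840 - \left(24145 + p\right)\right) = \left(46309 - 42369\right) \left(-28840 - 34952\right) = 3940 \left(-28840 - 34952\right) = 3940 \left(-63792\right) = -251340480$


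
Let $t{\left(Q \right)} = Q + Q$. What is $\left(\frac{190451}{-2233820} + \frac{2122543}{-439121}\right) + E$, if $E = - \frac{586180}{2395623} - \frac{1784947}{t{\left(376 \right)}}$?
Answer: $- \frac{22359499406913840332017}{9399631913709972240} \approx -2378.8$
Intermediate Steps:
$t{\left(Q \right)} = 2 Q$
$E = - \frac{4276500894341}{1801508496}$ ($E = - \frac{586180}{2395623} - \frac{1784947}{2 \cdot 376} = \left(-586180\right) \frac{1}{2395623} - \frac{1784947}{752} = - \frac{586180}{2395623} - \frac{1784947}{752} = - \frac{4276500894341}{1801508496} \approx -2373.8$)
$\left(\frac{190451}{-2233820} + \frac{2122543}{-439121}\right) + E = \left(\frac{190451}{-2233820} + \frac{2122543}{-439121}\right) - \frac{4276500894341}{1801508496} = \left(190451 \left(- \frac{1}{2233820}\right) + 2122543 \left(- \frac{1}{439121}\right)\right) - \frac{4276500894341}{1801508496} = \left(- \frac{190451}{2233820} - \frac{2122543}{439121}\right) - \frac{4276500894341}{1801508496} = - \frac{4825010037831}{980917272220} - \frac{4276500894341}{1801508496} = - \frac{22359499406913840332017}{9399631913709972240}$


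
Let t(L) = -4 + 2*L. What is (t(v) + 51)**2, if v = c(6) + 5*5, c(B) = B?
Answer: 11881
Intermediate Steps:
v = 31 (v = 6 + 5*5 = 6 + 25 = 31)
(t(v) + 51)**2 = ((-4 + 2*31) + 51)**2 = ((-4 + 62) + 51)**2 = (58 + 51)**2 = 109**2 = 11881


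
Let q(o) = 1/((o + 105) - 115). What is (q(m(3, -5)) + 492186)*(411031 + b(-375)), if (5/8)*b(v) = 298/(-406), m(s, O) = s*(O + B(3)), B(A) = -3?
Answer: 6981480452455179/34510 ≈ 2.0230e+11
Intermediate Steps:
m(s, O) = s*(-3 + O) (m(s, O) = s*(O - 3) = s*(-3 + O))
b(v) = -1192/1015 (b(v) = 8*(298/(-406))/5 = 8*(298*(-1/406))/5 = (8/5)*(-149/203) = -1192/1015)
q(o) = 1/(-10 + o) (q(o) = 1/((105 + o) - 115) = 1/(-10 + o))
(q(m(3, -5)) + 492186)*(411031 + b(-375)) = (1/(-10 + 3*(-3 - 5)) + 492186)*(411031 - 1192/1015) = (1/(-10 + 3*(-8)) + 492186)*(417195273/1015) = (1/(-10 - 24) + 492186)*(417195273/1015) = (1/(-34) + 492186)*(417195273/1015) = (-1/34 + 492186)*(417195273/1015) = (16734323/34)*(417195273/1015) = 6981480452455179/34510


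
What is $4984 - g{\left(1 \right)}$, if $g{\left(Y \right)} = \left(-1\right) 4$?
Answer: $4988$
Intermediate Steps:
$g{\left(Y \right)} = -4$
$4984 - g{\left(1 \right)} = 4984 - -4 = 4984 + 4 = 4988$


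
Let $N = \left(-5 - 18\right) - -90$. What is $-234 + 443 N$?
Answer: $29447$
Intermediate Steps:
$N = 67$ ($N = \left(-5 - 18\right) + 90 = -23 + 90 = 67$)
$-234 + 443 N = -234 + 443 \cdot 67 = -234 + 29681 = 29447$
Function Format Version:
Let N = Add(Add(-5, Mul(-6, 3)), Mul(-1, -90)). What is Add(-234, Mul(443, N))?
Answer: 29447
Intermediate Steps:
N = 67 (N = Add(Add(-5, -18), 90) = Add(-23, 90) = 67)
Add(-234, Mul(443, N)) = Add(-234, Mul(443, 67)) = Add(-234, 29681) = 29447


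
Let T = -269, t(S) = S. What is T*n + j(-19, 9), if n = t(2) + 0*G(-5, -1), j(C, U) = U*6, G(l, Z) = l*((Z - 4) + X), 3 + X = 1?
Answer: -484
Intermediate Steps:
X = -2 (X = -3 + 1 = -2)
G(l, Z) = l*(-6 + Z) (G(l, Z) = l*((Z - 4) - 2) = l*((-4 + Z) - 2) = l*(-6 + Z))
j(C, U) = 6*U
n = 2 (n = 2 + 0*(-5*(-6 - 1)) = 2 + 0*(-5*(-7)) = 2 + 0*35 = 2 + 0 = 2)
T*n + j(-19, 9) = -269*2 + 6*9 = -538 + 54 = -484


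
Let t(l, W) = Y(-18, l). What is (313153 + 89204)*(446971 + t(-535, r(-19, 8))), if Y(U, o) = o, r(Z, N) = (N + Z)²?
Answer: 179626649652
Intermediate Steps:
t(l, W) = l
(313153 + 89204)*(446971 + t(-535, r(-19, 8))) = (313153 + 89204)*(446971 - 535) = 402357*446436 = 179626649652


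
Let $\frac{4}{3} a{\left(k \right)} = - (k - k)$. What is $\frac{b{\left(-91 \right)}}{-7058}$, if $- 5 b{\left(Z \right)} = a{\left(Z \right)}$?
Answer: $0$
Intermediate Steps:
$a{\left(k \right)} = 0$ ($a{\left(k \right)} = \frac{3 \left(- (k - k)\right)}{4} = \frac{3 \left(\left(-1\right) 0\right)}{4} = \frac{3}{4} \cdot 0 = 0$)
$b{\left(Z \right)} = 0$ ($b{\left(Z \right)} = \left(- \frac{1}{5}\right) 0 = 0$)
$\frac{b{\left(-91 \right)}}{-7058} = \frac{0}{-7058} = 0 \left(- \frac{1}{7058}\right) = 0$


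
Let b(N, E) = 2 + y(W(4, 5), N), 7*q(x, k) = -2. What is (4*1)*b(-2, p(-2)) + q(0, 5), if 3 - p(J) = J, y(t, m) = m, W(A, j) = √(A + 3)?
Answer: -2/7 ≈ -0.28571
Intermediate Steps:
W(A, j) = √(3 + A)
q(x, k) = -2/7 (q(x, k) = (⅐)*(-2) = -2/7)
p(J) = 3 - J
b(N, E) = 2 + N
(4*1)*b(-2, p(-2)) + q(0, 5) = (4*1)*(2 - 2) - 2/7 = 4*0 - 2/7 = 0 - 2/7 = -2/7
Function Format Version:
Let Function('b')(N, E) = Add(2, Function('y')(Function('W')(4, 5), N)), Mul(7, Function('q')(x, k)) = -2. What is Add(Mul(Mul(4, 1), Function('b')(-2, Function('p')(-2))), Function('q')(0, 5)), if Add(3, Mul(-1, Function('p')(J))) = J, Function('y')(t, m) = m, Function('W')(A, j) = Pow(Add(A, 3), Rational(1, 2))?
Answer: Rational(-2, 7) ≈ -0.28571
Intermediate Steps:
Function('W')(A, j) = Pow(Add(3, A), Rational(1, 2))
Function('q')(x, k) = Rational(-2, 7) (Function('q')(x, k) = Mul(Rational(1, 7), -2) = Rational(-2, 7))
Function('p')(J) = Add(3, Mul(-1, J))
Function('b')(N, E) = Add(2, N)
Add(Mul(Mul(4, 1), Function('b')(-2, Function('p')(-2))), Function('q')(0, 5)) = Add(Mul(Mul(4, 1), Add(2, -2)), Rational(-2, 7)) = Add(Mul(4, 0), Rational(-2, 7)) = Add(0, Rational(-2, 7)) = Rational(-2, 7)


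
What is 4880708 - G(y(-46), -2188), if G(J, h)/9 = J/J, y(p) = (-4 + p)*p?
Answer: 4880699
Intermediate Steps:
y(p) = p*(-4 + p)
G(J, h) = 9 (G(J, h) = 9*(J/J) = 9*1 = 9)
4880708 - G(y(-46), -2188) = 4880708 - 1*9 = 4880708 - 9 = 4880699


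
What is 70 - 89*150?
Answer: -13280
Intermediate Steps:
70 - 89*150 = 70 - 13350 = -13280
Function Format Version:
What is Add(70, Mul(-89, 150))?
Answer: -13280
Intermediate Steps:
Add(70, Mul(-89, 150)) = Add(70, -13350) = -13280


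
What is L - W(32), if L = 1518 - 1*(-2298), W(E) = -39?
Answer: 3855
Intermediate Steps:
L = 3816 (L = 1518 + 2298 = 3816)
L - W(32) = 3816 - 1*(-39) = 3816 + 39 = 3855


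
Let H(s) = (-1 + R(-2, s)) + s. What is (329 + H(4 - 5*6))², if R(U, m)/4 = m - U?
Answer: 42436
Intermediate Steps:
R(U, m) = -4*U + 4*m (R(U, m) = 4*(m - U) = -4*U + 4*m)
H(s) = 7 + 5*s (H(s) = (-1 + (-4*(-2) + 4*s)) + s = (-1 + (8 + 4*s)) + s = (7 + 4*s) + s = 7 + 5*s)
(329 + H(4 - 5*6))² = (329 + (7 + 5*(4 - 5*6)))² = (329 + (7 + 5*(4 - 30)))² = (329 + (7 + 5*(-26)))² = (329 + (7 - 130))² = (329 - 123)² = 206² = 42436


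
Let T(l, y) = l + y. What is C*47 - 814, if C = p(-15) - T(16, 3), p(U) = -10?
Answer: -2177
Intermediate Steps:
C = -29 (C = -10 - (16 + 3) = -10 - 1*19 = -10 - 19 = -29)
C*47 - 814 = -29*47 - 814 = -1363 - 814 = -2177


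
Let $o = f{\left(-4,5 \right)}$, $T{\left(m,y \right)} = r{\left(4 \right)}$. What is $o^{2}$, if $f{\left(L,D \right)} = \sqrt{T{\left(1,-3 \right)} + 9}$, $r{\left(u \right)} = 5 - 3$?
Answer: $11$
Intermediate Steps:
$r{\left(u \right)} = 2$ ($r{\left(u \right)} = 5 - 3 = 2$)
$T{\left(m,y \right)} = 2$
$f{\left(L,D \right)} = \sqrt{11}$ ($f{\left(L,D \right)} = \sqrt{2 + 9} = \sqrt{11}$)
$o = \sqrt{11} \approx 3.3166$
$o^{2} = \left(\sqrt{11}\right)^{2} = 11$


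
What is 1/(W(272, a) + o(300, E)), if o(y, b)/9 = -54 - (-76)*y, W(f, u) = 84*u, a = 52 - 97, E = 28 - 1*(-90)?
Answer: 1/200934 ≈ 4.9768e-6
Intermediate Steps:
E = 118 (E = 28 + 90 = 118)
a = -45
o(y, b) = -486 + 684*y (o(y, b) = 9*(-54 - (-76)*y) = 9*(-54 + 76*y) = -486 + 684*y)
1/(W(272, a) + o(300, E)) = 1/(84*(-45) + (-486 + 684*300)) = 1/(-3780 + (-486 + 205200)) = 1/(-3780 + 204714) = 1/200934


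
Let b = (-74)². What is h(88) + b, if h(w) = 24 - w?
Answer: 5412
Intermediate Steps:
b = 5476
h(88) + b = (24 - 1*88) + 5476 = (24 - 88) + 5476 = -64 + 5476 = 5412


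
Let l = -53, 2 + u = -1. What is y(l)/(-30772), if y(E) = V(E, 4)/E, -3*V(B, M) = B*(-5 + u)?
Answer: -2/23079 ≈ -8.6659e-5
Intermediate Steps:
u = -3 (u = -2 - 1 = -3)
V(B, M) = 8*B/3 (V(B, M) = -B*(-5 - 3)/3 = -B*(-8)/3 = -(-8)*B/3 = 8*B/3)
y(E) = 8/3 (y(E) = (8*E/3)/E = 8/3)
y(l)/(-30772) = (8/3)/(-30772) = (8/3)*(-1/30772) = -2/23079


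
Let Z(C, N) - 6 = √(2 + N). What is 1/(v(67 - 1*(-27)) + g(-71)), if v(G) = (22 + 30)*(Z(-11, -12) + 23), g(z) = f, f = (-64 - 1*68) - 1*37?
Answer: 103/139997 - 4*I*√10/139997 ≈ 0.00073573 - 9.0353e-5*I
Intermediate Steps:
f = -169 (f = (-64 - 68) - 37 = -132 - 37 = -169)
Z(C, N) = 6 + √(2 + N)
g(z) = -169
v(G) = 1508 + 52*I*√10 (v(G) = (22 + 30)*((6 + √(2 - 12)) + 23) = 52*((6 + √(-10)) + 23) = 52*((6 + I*√10) + 23) = 52*(29 + I*√10) = 1508 + 52*I*√10)
1/(v(67 - 1*(-27)) + g(-71)) = 1/((1508 + 52*I*√10) - 169) = 1/(1339 + 52*I*√10)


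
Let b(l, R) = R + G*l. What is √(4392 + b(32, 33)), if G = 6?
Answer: 9*√57 ≈ 67.948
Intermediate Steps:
b(l, R) = R + 6*l
√(4392 + b(32, 33)) = √(4392 + (33 + 6*32)) = √(4392 + (33 + 192)) = √(4392 + 225) = √4617 = 9*√57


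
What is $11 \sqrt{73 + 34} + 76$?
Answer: $76 + 11 \sqrt{107} \approx 189.78$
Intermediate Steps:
$11 \sqrt{73 + 34} + 76 = 11 \sqrt{107} + 76 = 76 + 11 \sqrt{107}$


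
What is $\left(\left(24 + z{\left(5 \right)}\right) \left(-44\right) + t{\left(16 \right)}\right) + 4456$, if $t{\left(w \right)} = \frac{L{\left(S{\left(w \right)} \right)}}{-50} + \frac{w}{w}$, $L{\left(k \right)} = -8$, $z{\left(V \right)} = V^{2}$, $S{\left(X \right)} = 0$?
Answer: $\frac{57529}{25} \approx 2301.2$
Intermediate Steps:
$t{\left(w \right)} = \frac{29}{25}$ ($t{\left(w \right)} = - \frac{8}{-50} + \frac{w}{w} = \left(-8\right) \left(- \frac{1}{50}\right) + 1 = \frac{4}{25} + 1 = \frac{29}{25}$)
$\left(\left(24 + z{\left(5 \right)}\right) \left(-44\right) + t{\left(16 \right)}\right) + 4456 = \left(\left(24 + 5^{2}\right) \left(-44\right) + \frac{29}{25}\right) + 4456 = \left(\left(24 + 25\right) \left(-44\right) + \frac{29}{25}\right) + 4456 = \left(49 \left(-44\right) + \frac{29}{25}\right) + 4456 = \left(-2156 + \frac{29}{25}\right) + 4456 = - \frac{53871}{25} + 4456 = \frac{57529}{25}$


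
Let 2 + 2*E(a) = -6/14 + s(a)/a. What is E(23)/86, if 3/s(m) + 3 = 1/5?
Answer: -797/55384 ≈ -0.014390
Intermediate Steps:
s(m) = -15/14 (s(m) = 3/(-3 + 1/5) = 3/(-14/5) = 3*(-5/14) = -15/14)
E(a) = -17/14 - 15/(28*a) (E(a) = -1 + (-6/14 - 15/(14*a))/2 = -1 + (-6*1/14 - 15/(14*a))/2 = -1 + (-3/7 - 15/(14*a))/2 = -1 + (-3/14 - 15/(28*a)) = -17/14 - 15/(28*a))
E(23)/86 = ((1/28)*(-15 - 34*23)/23)/86 = ((1/28)*(1/23)*(-15 - 782))*(1/86) = ((1/28)*(1/23)*(-797))*(1/86) = -797/644*1/86 = -797/55384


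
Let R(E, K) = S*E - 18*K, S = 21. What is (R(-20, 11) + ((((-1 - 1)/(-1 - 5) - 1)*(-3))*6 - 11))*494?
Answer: -304798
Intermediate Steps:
R(E, K) = -18*K + 21*E (R(E, K) = 21*E - 18*K = -18*K + 21*E)
(R(-20, 11) + ((((-1 - 1)/(-1 - 5) - 1)*(-3))*6 - 11))*494 = ((-18*11 + 21*(-20)) + ((((-1 - 1)/(-1 - 5) - 1)*(-3))*6 - 11))*494 = ((-198 - 420) + (((-2/(-6) - 1)*(-3))*6 - 11))*494 = (-618 + (((-2*(-⅙) - 1)*(-3))*6 - 11))*494 = (-618 + (((⅓ - 1)*(-3))*6 - 11))*494 = (-618 + (-⅔*(-3)*6 - 11))*494 = (-618 + (2*6 - 11))*494 = (-618 + (12 - 11))*494 = (-618 + 1)*494 = -617*494 = -304798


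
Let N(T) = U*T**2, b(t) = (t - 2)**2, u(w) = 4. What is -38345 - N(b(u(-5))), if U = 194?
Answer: -41449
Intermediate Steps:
b(t) = (-2 + t)**2
N(T) = 194*T**2
-38345 - N(b(u(-5))) = -38345 - 194*((-2 + 4)**2)**2 = -38345 - 194*(2**2)**2 = -38345 - 194*4**2 = -38345 - 194*16 = -38345 - 1*3104 = -38345 - 3104 = -41449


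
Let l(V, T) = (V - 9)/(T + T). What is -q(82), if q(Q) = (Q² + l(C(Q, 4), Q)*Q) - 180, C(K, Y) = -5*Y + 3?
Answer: -6531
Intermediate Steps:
C(K, Y) = 3 - 5*Y
l(V, T) = (-9 + V)/(2*T) (l(V, T) = (-9 + V)/((2*T)) = (-9 + V)*(1/(2*T)) = (-9 + V)/(2*T))
q(Q) = -193 + Q² (q(Q) = (Q² + ((-9 + (3 - 5*4))/(2*Q))*Q) - 180 = (Q² + ((-9 + (3 - 20))/(2*Q))*Q) - 180 = (Q² + ((-9 - 17)/(2*Q))*Q) - 180 = (Q² + ((½)*(-26)/Q)*Q) - 180 = (Q² + (-13/Q)*Q) - 180 = (Q² - 13) - 180 = (-13 + Q²) - 180 = -193 + Q²)
-q(82) = -(-193 + 82²) = -(-193 + 6724) = -1*6531 = -6531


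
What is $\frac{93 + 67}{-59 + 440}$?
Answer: $\frac{160}{381} \approx 0.41995$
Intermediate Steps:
$\frac{93 + 67}{-59 + 440} = \frac{160}{381}$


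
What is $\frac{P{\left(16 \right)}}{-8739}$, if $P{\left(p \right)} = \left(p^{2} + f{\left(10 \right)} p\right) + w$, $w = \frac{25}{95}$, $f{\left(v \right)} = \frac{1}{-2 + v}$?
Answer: $- \frac{4907}{166041} \approx -0.029553$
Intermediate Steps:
$w = \frac{5}{19}$ ($w = 25 \cdot \frac{1}{95} = \frac{5}{19} \approx 0.26316$)
$P{\left(p \right)} = \frac{5}{19} + p^{2} + \frac{p}{8}$ ($P{\left(p \right)} = \left(p^{2} + \frac{p}{-2 + 10}\right) + \frac{5}{19} = \left(p^{2} + \frac{p}{8}\right) + \frac{5}{19} = \frac{5}{19} + p^{2} + \frac{p}{8}$)
$\frac{P{\left(16 \right)}}{-8739} = \frac{\frac{5}{19} + 16^{2} + \frac{1}{8} \cdot 16}{-8739} = \left(\frac{5}{19} + 256 + 2\right) \left(- \frac{1}{8739}\right) = \frac{4907}{19} \left(- \frac{1}{8739}\right) = - \frac{4907}{166041}$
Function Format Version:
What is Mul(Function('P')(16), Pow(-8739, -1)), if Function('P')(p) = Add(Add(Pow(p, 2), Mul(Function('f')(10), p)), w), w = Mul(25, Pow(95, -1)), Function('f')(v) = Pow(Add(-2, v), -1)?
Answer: Rational(-4907, 166041) ≈ -0.029553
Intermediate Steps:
w = Rational(5, 19) (w = Mul(25, Rational(1, 95)) = Rational(5, 19) ≈ 0.26316)
Function('P')(p) = Add(Rational(5, 19), Pow(p, 2), Mul(Rational(1, 8), p)) (Function('P')(p) = Add(Add(Pow(p, 2), Mul(Pow(Add(-2, 10), -1), p)), Rational(5, 19)) = Add(Add(Pow(p, 2), Mul(Pow(8, -1), p)), Rational(5, 19)) = Add(Add(Pow(p, 2), Mul(Rational(1, 8), p)), Rational(5, 19)) = Add(Rational(5, 19), Pow(p, 2), Mul(Rational(1, 8), p)))
Mul(Function('P')(16), Pow(-8739, -1)) = Mul(Add(Rational(5, 19), Pow(16, 2), Mul(Rational(1, 8), 16)), Pow(-8739, -1)) = Mul(Add(Rational(5, 19), 256, 2), Rational(-1, 8739)) = Mul(Rational(4907, 19), Rational(-1, 8739)) = Rational(-4907, 166041)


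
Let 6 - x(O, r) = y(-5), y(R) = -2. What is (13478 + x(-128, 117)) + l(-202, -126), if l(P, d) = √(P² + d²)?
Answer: 13486 + 2*√14170 ≈ 13724.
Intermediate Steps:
x(O, r) = 8 (x(O, r) = 6 - 1*(-2) = 6 + 2 = 8)
(13478 + x(-128, 117)) + l(-202, -126) = (13478 + 8) + √((-202)² + (-126)²) = 13486 + √(40804 + 15876) = 13486 + √56680 = 13486 + 2*√14170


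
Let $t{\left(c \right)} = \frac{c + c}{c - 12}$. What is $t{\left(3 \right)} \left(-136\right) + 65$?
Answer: $\frac{467}{3} \approx 155.67$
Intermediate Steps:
$t{\left(c \right)} = \frac{2 c}{-12 + c}$
$t{\left(3 \right)} \left(-136\right) + 65 = 2 \cdot 3 \frac{1}{-12 + 3} \left(-136\right) + 65 = 2 \cdot 3 \frac{1}{-9} \left(-136\right) + 65 = 2 \cdot 3 \left(- \frac{1}{9}\right) \left(-136\right) + 65 = \left(- \frac{2}{3}\right) \left(-136\right) + 65 = \frac{272}{3} + 65 = \frac{467}{3}$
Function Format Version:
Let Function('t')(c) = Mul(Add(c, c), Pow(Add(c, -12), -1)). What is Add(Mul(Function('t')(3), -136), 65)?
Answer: Rational(467, 3) ≈ 155.67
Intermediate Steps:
Function('t')(c) = Mul(2, c, Pow(Add(-12, c), -1)) (Function('t')(c) = Mul(Mul(2, c), Pow(Add(-12, c), -1)) = Mul(2, c, Pow(Add(-12, c), -1)))
Add(Mul(Function('t')(3), -136), 65) = Add(Mul(Mul(2, 3, Pow(Add(-12, 3), -1)), -136), 65) = Add(Mul(Mul(2, 3, Pow(-9, -1)), -136), 65) = Add(Mul(Mul(2, 3, Rational(-1, 9)), -136), 65) = Add(Mul(Rational(-2, 3), -136), 65) = Add(Rational(272, 3), 65) = Rational(467, 3)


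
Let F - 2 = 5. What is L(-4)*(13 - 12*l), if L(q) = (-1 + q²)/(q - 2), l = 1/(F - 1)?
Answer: -55/2 ≈ -27.500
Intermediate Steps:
F = 7 (F = 2 + 5 = 7)
l = ⅙ (l = 1/(7 - 1) = 1/6 = ⅙ ≈ 0.16667)
L(q) = (-1 + q²)/(-2 + q)
L(-4)*(13 - 12*l) = ((-1 + (-4)²)/(-2 - 4))*(13 - 12*⅙) = ((-1 + 16)/(-6))*(13 - 2) = -⅙*15*11 = -5/2*11 = -55/2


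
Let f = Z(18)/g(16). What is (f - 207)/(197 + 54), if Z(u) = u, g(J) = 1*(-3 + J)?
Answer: -2673/3263 ≈ -0.81919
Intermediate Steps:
g(J) = -3 + J
f = 18/13 (f = 18/(-3 + 16) = 18/13 ≈ 1.3846)
(f - 207)/(197 + 54) = (18/13 - 207)/(197 + 54) = -2673/13/251 = -2673/13*1/251 = -2673/3263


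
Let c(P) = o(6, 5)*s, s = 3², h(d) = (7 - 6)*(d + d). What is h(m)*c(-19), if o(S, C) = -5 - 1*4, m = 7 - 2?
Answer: -810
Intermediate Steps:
m = 5
o(S, C) = -9 (o(S, C) = -5 - 4 = -9)
h(d) = 2*d (h(d) = 1*(2*d) = 2*d)
s = 9
c(P) = -81 (c(P) = -9*9 = -81)
h(m)*c(-19) = (2*5)*(-81) = 10*(-81) = -810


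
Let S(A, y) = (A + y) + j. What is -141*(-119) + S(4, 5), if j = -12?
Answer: 16776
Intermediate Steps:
S(A, y) = -12 + A + y (S(A, y) = (A + y) - 12 = -12 + A + y)
-141*(-119) + S(4, 5) = -141*(-119) + (-12 + 4 + 5) = 16779 - 3 = 16776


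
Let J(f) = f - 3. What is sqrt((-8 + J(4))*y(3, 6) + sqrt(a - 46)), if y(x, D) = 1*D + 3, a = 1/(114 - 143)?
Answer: sqrt(-52983 + 29*I*sqrt(38715))/29 ≈ 0.42679 + 7.9487*I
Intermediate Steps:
a = -1/29 (a = 1/(-29) = -1/29 ≈ -0.034483)
y(x, D) = 3 + D (y(x, D) = D + 3 = 3 + D)
J(f) = -3 + f
sqrt((-8 + J(4))*y(3, 6) + sqrt(a - 46)) = sqrt((-8 + (-3 + 4))*(3 + 6) + sqrt(-1/29 - 46)) = sqrt((-8 + 1)*9 + sqrt(-1335/29)) = sqrt(-7*9 + I*sqrt(38715)/29) = sqrt(-63 + I*sqrt(38715)/29)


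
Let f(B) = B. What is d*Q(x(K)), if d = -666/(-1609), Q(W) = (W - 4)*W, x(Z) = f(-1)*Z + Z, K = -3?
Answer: 0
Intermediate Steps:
x(Z) = 0 (x(Z) = -Z + Z = 0)
Q(W) = W*(-4 + W) (Q(W) = (-4 + W)*W = W*(-4 + W))
d = 666/1609 (d = -666*(-1/1609) = 666/1609 ≈ 0.41392)
d*Q(x(K)) = 666*(0*(-4 + 0))/1609 = 666*(0*(-4))/1609 = (666/1609)*0 = 0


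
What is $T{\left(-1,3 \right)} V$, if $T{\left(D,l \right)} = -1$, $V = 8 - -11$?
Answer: $-19$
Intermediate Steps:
$V = 19$ ($V = 8 + 11 = 19$)
$T{\left(-1,3 \right)} V = \left(-1\right) 19 = -19$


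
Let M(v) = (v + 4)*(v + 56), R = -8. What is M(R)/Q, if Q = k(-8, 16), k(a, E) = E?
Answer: -12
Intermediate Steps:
Q = 16
M(v) = (4 + v)*(56 + v)
M(R)/Q = (224 + (-8)² + 60*(-8))/16 = (224 + 64 - 480)*(1/16) = -192*1/16 = -12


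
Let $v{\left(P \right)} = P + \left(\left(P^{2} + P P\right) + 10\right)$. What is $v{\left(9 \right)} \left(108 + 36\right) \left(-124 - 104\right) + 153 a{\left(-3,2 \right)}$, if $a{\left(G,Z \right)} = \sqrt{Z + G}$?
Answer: $-5942592 + 153 i \approx -5.9426 \cdot 10^{6} + 153.0 i$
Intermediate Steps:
$a{\left(G,Z \right)} = \sqrt{G + Z}$
$v{\left(P \right)} = 10 + P + 2 P^{2}$ ($v{\left(P \right)} = P + \left(\left(P^{2} + P^{2}\right) + 10\right) = P + \left(2 P^{2} + 10\right) = P + \left(10 + 2 P^{2}\right) = 10 + P + 2 P^{2}$)
$v{\left(9 \right)} \left(108 + 36\right) \left(-124 - 104\right) + 153 a{\left(-3,2 \right)} = \left(10 + 9 + 2 \cdot 9^{2}\right) \left(108 + 36\right) \left(-124 - 104\right) + 153 \sqrt{-3 + 2} = \left(10 + 9 + 2 \cdot 81\right) 144 \left(-228\right) + 153 \sqrt{-1} = \left(10 + 9 + 162\right) \left(-32832\right) + 153 i = 181 \left(-32832\right) + 153 i = -5942592 + 153 i$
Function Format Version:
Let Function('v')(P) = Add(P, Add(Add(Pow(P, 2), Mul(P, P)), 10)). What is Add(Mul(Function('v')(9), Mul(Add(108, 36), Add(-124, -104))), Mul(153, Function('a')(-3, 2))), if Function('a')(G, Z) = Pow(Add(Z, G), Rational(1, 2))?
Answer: Add(-5942592, Mul(153, I)) ≈ Add(-5.9426e+6, Mul(153.00, I))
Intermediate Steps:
Function('a')(G, Z) = Pow(Add(G, Z), Rational(1, 2))
Function('v')(P) = Add(10, P, Mul(2, Pow(P, 2))) (Function('v')(P) = Add(P, Add(Add(Pow(P, 2), Pow(P, 2)), 10)) = Add(P, Add(Mul(2, Pow(P, 2)), 10)) = Add(P, Add(10, Mul(2, Pow(P, 2)))) = Add(10, P, Mul(2, Pow(P, 2))))
Add(Mul(Function('v')(9), Mul(Add(108, 36), Add(-124, -104))), Mul(153, Function('a')(-3, 2))) = Add(Mul(Add(10, 9, Mul(2, Pow(9, 2))), Mul(Add(108, 36), Add(-124, -104))), Mul(153, Pow(Add(-3, 2), Rational(1, 2)))) = Add(Mul(Add(10, 9, Mul(2, 81)), Mul(144, -228)), Mul(153, Pow(-1, Rational(1, 2)))) = Add(Mul(Add(10, 9, 162), -32832), Mul(153, I)) = Add(Mul(181, -32832), Mul(153, I)) = Add(-5942592, Mul(153, I))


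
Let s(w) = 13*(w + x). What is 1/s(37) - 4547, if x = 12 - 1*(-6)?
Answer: -3251104/715 ≈ -4547.0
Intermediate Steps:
x = 18 (x = 12 + 6 = 18)
s(w) = 234 + 13*w (s(w) = 13*(w + 18) = 13*(18 + w) = 234 + 13*w)
1/s(37) - 4547 = 1/(234 + 13*37) - 4547 = 1/(234 + 481) - 4547 = 1/715 - 4547 = -3251104/715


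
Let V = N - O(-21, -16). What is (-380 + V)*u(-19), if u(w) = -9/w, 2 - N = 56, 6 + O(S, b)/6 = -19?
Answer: -2556/19 ≈ -134.53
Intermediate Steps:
O(S, b) = -150 (O(S, b) = -36 + 6*(-19) = -36 - 114 = -150)
N = -54 (N = 2 - 1*56 = 2 - 56 = -54)
V = 96 (V = -54 - 1*(-150) = -54 + 150 = 96)
(-380 + V)*u(-19) = (-380 + 96)*(-9/(-19)) = -(-2556)*(-1)/19 = -284*9/19 = -2556/19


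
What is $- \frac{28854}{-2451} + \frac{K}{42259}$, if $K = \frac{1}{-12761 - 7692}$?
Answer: $\frac{8313061758269}{706152158159} \approx 11.772$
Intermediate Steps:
$K = - \frac{1}{20453}$ ($K = \frac{1}{-12761 + \left(-13226 + 5534\right)} = \frac{1}{-12761 - 7692} = \frac{1}{-20453} = - \frac{1}{20453} \approx -4.8893 \cdot 10^{-5}$)
$- \frac{28854}{-2451} + \frac{K}{42259} = - \frac{28854}{-2451} - \frac{1}{20453 \cdot 42259} = \left(-28854\right) \left(- \frac{1}{2451}\right) - \frac{1}{864323327} = \frac{9618}{817} - \frac{1}{864323327} = \frac{8313061758269}{706152158159}$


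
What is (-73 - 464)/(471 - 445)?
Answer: -537/26 ≈ -20.654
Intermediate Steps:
(-73 - 464)/(471 - 445) = -537/26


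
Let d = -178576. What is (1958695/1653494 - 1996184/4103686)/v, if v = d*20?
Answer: -2368595491437/12117131938643891840 ≈ -1.9547e-7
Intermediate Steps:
v = -3571520 (v = -178576*20 = -3571520)
(1958695/1653494 - 1996184/4103686)/v = (1958695/1653494 - 1996184/4103686)/(-3571520) = (1958695*(1/1653494) - 1996184*1/4103686)*(-1/3571520) = (1958695/1653494 - 998092/2051843)*(-1/3571520) = (2368595491437/3392710089442)*(-1/3571520) = -2368595491437/12117131938643891840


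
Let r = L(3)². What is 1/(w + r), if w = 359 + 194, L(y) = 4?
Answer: 1/569 ≈ 0.0017575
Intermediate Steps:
w = 553
r = 16 (r = 4² = 16)
1/(w + r) = 1/(553 + 16) = 1/569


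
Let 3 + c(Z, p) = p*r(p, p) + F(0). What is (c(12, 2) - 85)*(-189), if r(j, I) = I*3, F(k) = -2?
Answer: 14742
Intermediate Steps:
r(j, I) = 3*I
c(Z, p) = -5 + 3*p**2 (c(Z, p) = -3 + (p*(3*p) - 2) = -3 + (3*p**2 - 2) = -3 + (-2 + 3*p**2) = -5 + 3*p**2)
(c(12, 2) - 85)*(-189) = ((-5 + 3*2**2) - 85)*(-189) = ((-5 + 3*4) - 85)*(-189) = ((-5 + 12) - 85)*(-189) = (7 - 85)*(-189) = -78*(-189) = 14742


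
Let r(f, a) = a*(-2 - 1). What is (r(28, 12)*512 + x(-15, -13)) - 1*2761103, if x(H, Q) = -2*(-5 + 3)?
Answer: -2779531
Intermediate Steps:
x(H, Q) = 4 (x(H, Q) = -2*(-2) = 4)
r(f, a) = -3*a (r(f, a) = a*(-3) = -3*a)
(r(28, 12)*512 + x(-15, -13)) - 1*2761103 = (-3*12*512 + 4) - 1*2761103 = (-36*512 + 4) - 2761103 = (-18432 + 4) - 2761103 = -18428 - 2761103 = -2779531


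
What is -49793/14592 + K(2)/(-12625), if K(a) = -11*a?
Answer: -628315601/184224000 ≈ -3.4106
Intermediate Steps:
-49793/14592 + K(2)/(-12625) = -49793/14592 - 11*2/(-12625) = -49793*1/14592 - 22*(-1/12625) = -49793/14592 + 22/12625 = -628315601/184224000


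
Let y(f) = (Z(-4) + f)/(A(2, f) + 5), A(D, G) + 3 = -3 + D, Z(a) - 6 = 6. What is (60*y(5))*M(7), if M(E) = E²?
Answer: 49980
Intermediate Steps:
Z(a) = 12 (Z(a) = 6 + 6 = 12)
A(D, G) = -6 + D (A(D, G) = -3 + (-3 + D) = -6 + D)
y(f) = 12 + f (y(f) = (12 + f)/((-6 + 2) + 5) = (12 + f)/(-4 + 5) = (12 + f)/1 = (12 + f)*1 = 12 + f)
(60*y(5))*M(7) = (60*(12 + 5))*7² = (60*17)*49 = 1020*49 = 49980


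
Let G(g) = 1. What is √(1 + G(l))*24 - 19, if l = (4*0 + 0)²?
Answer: -19 + 24*√2 ≈ 14.941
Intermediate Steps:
l = 0 (l = (0 + 0)² = 0² = 0)
√(1 + G(l))*24 - 19 = √(1 + 1)*24 - 19 = √2*24 - 19 = 24*√2 - 19 = -19 + 24*√2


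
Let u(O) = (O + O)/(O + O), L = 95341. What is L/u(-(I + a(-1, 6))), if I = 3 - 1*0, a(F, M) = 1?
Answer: 95341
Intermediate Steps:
I = 3 (I = 3 + 0 = 3)
u(O) = 1 (u(O) = (2*O)/((2*O)) = (2*O)*(1/(2*O)) = 1)
L/u(-(I + a(-1, 6))) = 95341/1 = 95341*1 = 95341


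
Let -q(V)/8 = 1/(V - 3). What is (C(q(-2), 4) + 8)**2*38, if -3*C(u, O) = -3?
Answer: 3078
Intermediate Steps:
q(V) = -8/(-3 + V) (q(V) = -8/(V - 3) = -8/(-3 + V))
C(u, O) = 1 (C(u, O) = -1/3*(-3) = 1)
(C(q(-2), 4) + 8)**2*38 = (1 + 8)**2*38 = 9**2*38 = 81*38 = 3078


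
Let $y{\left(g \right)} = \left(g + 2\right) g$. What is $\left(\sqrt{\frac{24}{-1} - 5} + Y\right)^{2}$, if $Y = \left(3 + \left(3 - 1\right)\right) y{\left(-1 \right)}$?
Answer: $\left(5 - i \sqrt{29}\right)^{2} \approx -4.0 - 53.852 i$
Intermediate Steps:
$y{\left(g \right)} = g \left(2 + g\right)$ ($y{\left(g \right)} = \left(2 + g\right) g = g \left(2 + g\right)$)
$Y = -5$ ($Y = \left(3 + \left(3 - 1\right)\right) \left(- (2 - 1)\right) = \left(3 + \left(3 - 1\right)\right) \left(\left(-1\right) 1\right) = \left(3 + 2\right) \left(-1\right) = 5 \left(-1\right) = -5$)
$\left(\sqrt{\frac{24}{-1} - 5} + Y\right)^{2} = \left(\sqrt{\frac{24}{-1} - 5} - 5\right)^{2} = \left(\sqrt{24 \left(-1\right) - 5} - 5\right)^{2} = \left(\sqrt{-24 - 5} - 5\right)^{2} = \left(\sqrt{-29} - 5\right)^{2} = \left(i \sqrt{29} - 5\right)^{2} = \left(-5 + i \sqrt{29}\right)^{2}$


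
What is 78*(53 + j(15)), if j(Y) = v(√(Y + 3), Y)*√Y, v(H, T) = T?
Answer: 4134 + 1170*√15 ≈ 8665.4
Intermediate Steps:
j(Y) = Y^(3/2) (j(Y) = Y*√Y = Y^(3/2))
78*(53 + j(15)) = 78*(53 + 15^(3/2)) = 78*(53 + 15*√15) = 4134 + 1170*√15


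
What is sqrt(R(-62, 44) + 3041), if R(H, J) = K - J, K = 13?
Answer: sqrt(3010) ≈ 54.863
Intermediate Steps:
R(H, J) = 13 - J
sqrt(R(-62, 44) + 3041) = sqrt((13 - 1*44) + 3041) = sqrt((13 - 44) + 3041) = sqrt(-31 + 3041) = sqrt(3010)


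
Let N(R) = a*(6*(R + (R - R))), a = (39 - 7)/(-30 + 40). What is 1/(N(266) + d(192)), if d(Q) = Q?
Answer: 5/26496 ≈ 0.00018871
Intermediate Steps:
a = 16/5 (a = 32/10 = 32*(1/10) = 16/5 ≈ 3.2000)
N(R) = 96*R/5 (N(R) = 16*(6*(R + (R - R)))/5 = 16*(6*(R + 0))/5 = 16*(6*R)/5 = 96*R/5)
1/(N(266) + d(192)) = 1/((96/5)*266 + 192) = 1/(25536/5 + 192) = 1/(26496/5) = 5/26496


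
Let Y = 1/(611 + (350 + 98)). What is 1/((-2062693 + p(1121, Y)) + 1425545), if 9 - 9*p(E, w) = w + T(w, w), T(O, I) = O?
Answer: -9531/6072648059 ≈ -1.5695e-6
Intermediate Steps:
Y = 1/1059 (Y = 1/(611 + 448) = 1/1059 ≈ 0.00094429)
p(E, w) = 1 - 2*w/9 (p(E, w) = 1 - (w + w)/9 = 1 - 2*w/9)
1/((-2062693 + p(1121, Y)) + 1425545) = 1/((-2062693 + (1 - 2/9*1/1059)) + 1425545) = 1/((-2062693 + (1 - 2/9531)) + 1425545) = 1/((-2062693 + 9529/9531) + 1425545) = 1/(-19659517454/9531 + 1425545) = 1/(-6072648059/9531) = -9531/6072648059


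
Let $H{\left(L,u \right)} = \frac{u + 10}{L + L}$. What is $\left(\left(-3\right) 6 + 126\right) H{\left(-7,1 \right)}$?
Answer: $- \frac{594}{7} \approx -84.857$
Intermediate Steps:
$H{\left(L,u \right)} = \frac{10 + u}{2 L}$
$\left(\left(-3\right) 6 + 126\right) H{\left(-7,1 \right)} = \left(\left(-3\right) 6 + 126\right) \frac{10 + 1}{2 \left(-7\right)} = \left(-18 + 126\right) \frac{1}{2} \left(- \frac{1}{7}\right) 11 = 108 \left(- \frac{11}{14}\right) = - \frac{594}{7}$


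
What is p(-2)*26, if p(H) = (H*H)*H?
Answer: -208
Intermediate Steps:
p(H) = H³ (p(H) = H²*H = H³)
p(-2)*26 = (-2)³*26 = -8*26 = -208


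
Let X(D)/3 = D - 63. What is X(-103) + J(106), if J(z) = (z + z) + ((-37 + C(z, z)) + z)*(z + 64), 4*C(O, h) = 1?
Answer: 22973/2 ≈ 11487.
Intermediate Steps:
C(O, h) = ¼ (C(O, h) = (¼)*1 = ¼)
X(D) = -189 + 3*D (X(D) = 3*(D - 63) = 3*(-63 + D) = -189 + 3*D)
J(z) = 2*z + (64 + z)*(-147/4 + z) (J(z) = (z + z) + ((-37 + ¼) + z)*(z + 64) = 2*z + (-147/4 + z)*(64 + z) = 2*z + (64 + z)*(-147/4 + z))
X(-103) + J(106) = (-189 + 3*(-103)) + (-2352 + 106² + (117/4)*106) = (-189 - 309) + (-2352 + 11236 + 6201/2) = -498 + 23969/2 = 22973/2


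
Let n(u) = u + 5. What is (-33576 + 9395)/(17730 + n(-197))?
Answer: -24181/17538 ≈ -1.3788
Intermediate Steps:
n(u) = 5 + u
(-33576 + 9395)/(17730 + n(-197)) = (-33576 + 9395)/(17730 + (5 - 197)) = -24181/(17730 - 192) = -24181/17538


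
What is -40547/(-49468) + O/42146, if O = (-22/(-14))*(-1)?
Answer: 5980856443/7297074148 ≈ 0.81962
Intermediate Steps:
O = -11/7 (O = -1/14*(-22)*(-1) = (11/7)*(-1) = -11/7 ≈ -1.5714)
-40547/(-49468) + O/42146 = -40547/(-49468) - 11/7/42146 = -40547*(-1/49468) - 11/7*1/42146 = 40547/49468 - 11/295022 = 5980856443/7297074148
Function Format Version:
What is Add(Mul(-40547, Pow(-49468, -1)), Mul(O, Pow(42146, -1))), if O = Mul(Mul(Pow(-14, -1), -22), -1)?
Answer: Rational(5980856443, 7297074148) ≈ 0.81962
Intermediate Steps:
O = Rational(-11, 7) (O = Mul(Mul(Rational(-1, 14), -22), -1) = Mul(Rational(11, 7), -1) = Rational(-11, 7) ≈ -1.5714)
Add(Mul(-40547, Pow(-49468, -1)), Mul(O, Pow(42146, -1))) = Add(Mul(-40547, Pow(-49468, -1)), Mul(Rational(-11, 7), Pow(42146, -1))) = Add(Mul(-40547, Rational(-1, 49468)), Mul(Rational(-11, 7), Rational(1, 42146))) = Add(Rational(40547, 49468), Rational(-11, 295022)) = Rational(5980856443, 7297074148)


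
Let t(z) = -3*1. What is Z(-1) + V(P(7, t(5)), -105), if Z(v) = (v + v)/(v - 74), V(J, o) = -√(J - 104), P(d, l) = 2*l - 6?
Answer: 2/75 - 2*I*√29 ≈ 0.026667 - 10.77*I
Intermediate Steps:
t(z) = -3
P(d, l) = -6 + 2*l
V(J, o) = -√(-104 + J)
Z(v) = 2*v/(-74 + v) (Z(v) = (2*v)/(-74 + v) = 2*v/(-74 + v))
Z(-1) + V(P(7, t(5)), -105) = 2*(-1)/(-74 - 1) - √(-104 + (-6 + 2*(-3))) = 2*(-1)/(-75) - √(-104 + (-6 - 6)) = 2*(-1)*(-1/75) - √(-104 - 12) = 2/75 - √(-116) = 2/75 - 2*I*√29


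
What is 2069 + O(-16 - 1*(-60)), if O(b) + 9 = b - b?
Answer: 2060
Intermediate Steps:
O(b) = -9 (O(b) = -9 + (b - b) = -9 + 0 = -9)
2069 + O(-16 - 1*(-60)) = 2069 - 9 = 2060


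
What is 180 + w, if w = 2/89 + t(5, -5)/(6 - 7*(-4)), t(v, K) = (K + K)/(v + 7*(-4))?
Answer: 6265047/34799 ≈ 180.04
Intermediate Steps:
t(v, K) = 2*K/(-28 + v) (t(v, K) = (2*K)/(v - 28) = (2*K)/(-28 + v) = 2*K/(-28 + v))
w = 1227/34799 (w = 2/89 + (2*(-5)/(-28 + 5))/(6 - 7*(-4)) = 2*(1/89) + (2*(-5)/(-23))/(6 + 28) = 2/89 + (2*(-5)*(-1/23))/34 = 2/89 + (10/23)*(1/34) = 2/89 + 5/391 = 1227/34799 ≈ 0.035260)
180 + w = 180 + 1227/34799 = 6265047/34799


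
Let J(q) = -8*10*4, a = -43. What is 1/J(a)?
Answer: -1/320 ≈ -0.0031250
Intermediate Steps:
J(q) = -320 (J(q) = -80*4 = -320)
1/J(a) = 1/(-320) = -1/320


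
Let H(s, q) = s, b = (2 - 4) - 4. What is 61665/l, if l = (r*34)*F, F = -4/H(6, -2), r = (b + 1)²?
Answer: -36999/340 ≈ -108.82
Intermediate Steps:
b = -6 (b = -2 - 4 = -6)
r = 25 (r = (-6 + 1)² = (-5)² = 25)
F = -⅔ (F = -4/6 = -4*⅙ = -⅔ ≈ -0.66667)
l = -1700/3 (l = (25*34)*(-⅔) = 850*(-⅔) = -1700/3 ≈ -566.67)
61665/l = 61665/(-1700/3) = 61665*(-3/1700) = -36999/340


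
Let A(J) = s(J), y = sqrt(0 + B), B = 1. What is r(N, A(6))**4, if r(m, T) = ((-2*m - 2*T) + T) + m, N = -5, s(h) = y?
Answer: 256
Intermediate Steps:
y = 1 (y = sqrt(0 + 1) = sqrt(1) = 1)
s(h) = 1
A(J) = 1
r(m, T) = -T - m (r(m, T) = ((-2*T - 2*m) + T) + m = (-T - 2*m) + m = -T - m)
r(N, A(6))**4 = (-1*1 - 1*(-5))**4 = (-1 + 5)**4 = 4**4 = 256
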